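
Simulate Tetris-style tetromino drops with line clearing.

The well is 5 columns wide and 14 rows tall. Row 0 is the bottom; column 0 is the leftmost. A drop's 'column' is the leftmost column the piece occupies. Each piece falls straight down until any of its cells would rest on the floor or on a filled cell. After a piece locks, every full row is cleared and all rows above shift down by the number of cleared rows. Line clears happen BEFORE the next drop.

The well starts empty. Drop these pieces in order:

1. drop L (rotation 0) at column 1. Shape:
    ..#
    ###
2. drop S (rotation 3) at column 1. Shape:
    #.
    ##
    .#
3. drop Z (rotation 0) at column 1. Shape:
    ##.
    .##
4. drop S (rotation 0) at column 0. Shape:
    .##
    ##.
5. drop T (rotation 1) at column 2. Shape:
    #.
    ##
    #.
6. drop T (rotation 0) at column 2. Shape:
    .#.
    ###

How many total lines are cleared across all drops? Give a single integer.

Answer: 0

Derivation:
Drop 1: L rot0 at col 1 lands with bottom-row=0; cleared 0 line(s) (total 0); column heights now [0 1 1 2 0], max=2
Drop 2: S rot3 at col 1 lands with bottom-row=1; cleared 0 line(s) (total 0); column heights now [0 4 3 2 0], max=4
Drop 3: Z rot0 at col 1 lands with bottom-row=3; cleared 0 line(s) (total 0); column heights now [0 5 5 4 0], max=5
Drop 4: S rot0 at col 0 lands with bottom-row=5; cleared 0 line(s) (total 0); column heights now [6 7 7 4 0], max=7
Drop 5: T rot1 at col 2 lands with bottom-row=7; cleared 0 line(s) (total 0); column heights now [6 7 10 9 0], max=10
Drop 6: T rot0 at col 2 lands with bottom-row=10; cleared 0 line(s) (total 0); column heights now [6 7 11 12 11], max=12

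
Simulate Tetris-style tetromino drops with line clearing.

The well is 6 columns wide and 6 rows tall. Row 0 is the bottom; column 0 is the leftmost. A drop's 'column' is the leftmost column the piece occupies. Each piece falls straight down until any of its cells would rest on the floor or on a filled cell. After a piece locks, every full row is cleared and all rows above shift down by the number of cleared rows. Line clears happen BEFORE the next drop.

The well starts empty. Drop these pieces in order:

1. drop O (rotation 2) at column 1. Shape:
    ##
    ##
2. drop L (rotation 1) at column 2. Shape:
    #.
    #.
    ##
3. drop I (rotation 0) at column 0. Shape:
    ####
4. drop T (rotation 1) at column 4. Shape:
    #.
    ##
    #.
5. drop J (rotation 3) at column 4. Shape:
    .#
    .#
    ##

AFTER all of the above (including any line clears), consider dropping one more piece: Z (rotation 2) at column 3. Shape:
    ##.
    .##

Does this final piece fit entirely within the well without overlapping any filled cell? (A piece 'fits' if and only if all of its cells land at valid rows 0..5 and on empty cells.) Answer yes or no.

Drop 1: O rot2 at col 1 lands with bottom-row=0; cleared 0 line(s) (total 0); column heights now [0 2 2 0 0 0], max=2
Drop 2: L rot1 at col 2 lands with bottom-row=2; cleared 0 line(s) (total 0); column heights now [0 2 5 3 0 0], max=5
Drop 3: I rot0 at col 0 lands with bottom-row=5; cleared 0 line(s) (total 0); column heights now [6 6 6 6 0 0], max=6
Drop 4: T rot1 at col 4 lands with bottom-row=0; cleared 0 line(s) (total 0); column heights now [6 6 6 6 3 2], max=6
Drop 5: J rot3 at col 4 lands with bottom-row=3; cleared 0 line(s) (total 0); column heights now [6 6 6 6 4 6], max=6
Test piece Z rot2 at col 3 (width 3): heights before test = [6 6 6 6 4 6]; fits = False

Answer: no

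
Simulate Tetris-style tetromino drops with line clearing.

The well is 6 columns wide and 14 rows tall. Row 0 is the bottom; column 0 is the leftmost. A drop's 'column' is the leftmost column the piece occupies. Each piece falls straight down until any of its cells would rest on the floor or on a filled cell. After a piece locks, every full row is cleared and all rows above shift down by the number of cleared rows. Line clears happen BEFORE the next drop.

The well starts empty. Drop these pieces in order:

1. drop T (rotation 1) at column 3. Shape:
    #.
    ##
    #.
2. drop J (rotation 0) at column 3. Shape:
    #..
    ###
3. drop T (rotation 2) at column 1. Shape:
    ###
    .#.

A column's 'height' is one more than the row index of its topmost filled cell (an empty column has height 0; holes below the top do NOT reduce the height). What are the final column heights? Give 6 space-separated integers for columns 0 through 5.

Answer: 0 6 6 6 4 4

Derivation:
Drop 1: T rot1 at col 3 lands with bottom-row=0; cleared 0 line(s) (total 0); column heights now [0 0 0 3 2 0], max=3
Drop 2: J rot0 at col 3 lands with bottom-row=3; cleared 0 line(s) (total 0); column heights now [0 0 0 5 4 4], max=5
Drop 3: T rot2 at col 1 lands with bottom-row=4; cleared 0 line(s) (total 0); column heights now [0 6 6 6 4 4], max=6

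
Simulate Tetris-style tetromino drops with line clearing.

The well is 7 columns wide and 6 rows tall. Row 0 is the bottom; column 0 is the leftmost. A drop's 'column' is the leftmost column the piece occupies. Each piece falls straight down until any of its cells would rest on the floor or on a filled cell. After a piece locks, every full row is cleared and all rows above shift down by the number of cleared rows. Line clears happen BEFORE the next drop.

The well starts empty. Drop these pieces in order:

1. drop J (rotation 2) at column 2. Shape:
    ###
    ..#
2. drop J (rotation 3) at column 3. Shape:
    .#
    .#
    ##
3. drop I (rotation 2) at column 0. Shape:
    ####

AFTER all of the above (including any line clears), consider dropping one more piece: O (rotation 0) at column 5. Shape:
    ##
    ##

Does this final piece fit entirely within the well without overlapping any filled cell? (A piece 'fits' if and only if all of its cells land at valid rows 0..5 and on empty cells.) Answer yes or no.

Answer: yes

Derivation:
Drop 1: J rot2 at col 2 lands with bottom-row=0; cleared 0 line(s) (total 0); column heights now [0 0 2 2 2 0 0], max=2
Drop 2: J rot3 at col 3 lands with bottom-row=2; cleared 0 line(s) (total 0); column heights now [0 0 2 3 5 0 0], max=5
Drop 3: I rot2 at col 0 lands with bottom-row=3; cleared 0 line(s) (total 0); column heights now [4 4 4 4 5 0 0], max=5
Test piece O rot0 at col 5 (width 2): heights before test = [4 4 4 4 5 0 0]; fits = True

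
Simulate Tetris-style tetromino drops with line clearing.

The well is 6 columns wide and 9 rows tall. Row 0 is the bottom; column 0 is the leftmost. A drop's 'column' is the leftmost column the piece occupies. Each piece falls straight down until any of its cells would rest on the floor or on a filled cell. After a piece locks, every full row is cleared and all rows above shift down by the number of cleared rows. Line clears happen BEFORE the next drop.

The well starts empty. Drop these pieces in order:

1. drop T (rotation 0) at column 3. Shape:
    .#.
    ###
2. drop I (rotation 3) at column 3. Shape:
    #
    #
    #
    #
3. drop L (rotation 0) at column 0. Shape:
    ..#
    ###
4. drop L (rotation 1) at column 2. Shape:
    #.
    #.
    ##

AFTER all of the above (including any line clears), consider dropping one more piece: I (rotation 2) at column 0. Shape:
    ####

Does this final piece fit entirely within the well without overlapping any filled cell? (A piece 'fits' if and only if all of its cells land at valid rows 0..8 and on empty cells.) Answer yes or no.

Answer: yes

Derivation:
Drop 1: T rot0 at col 3 lands with bottom-row=0; cleared 0 line(s) (total 0); column heights now [0 0 0 1 2 1], max=2
Drop 2: I rot3 at col 3 lands with bottom-row=1; cleared 0 line(s) (total 0); column heights now [0 0 0 5 2 1], max=5
Drop 3: L rot0 at col 0 lands with bottom-row=0; cleared 1 line(s) (total 1); column heights now [0 0 1 4 1 0], max=4
Drop 4: L rot1 at col 2 lands with bottom-row=4; cleared 0 line(s) (total 1); column heights now [0 0 7 5 1 0], max=7
Test piece I rot2 at col 0 (width 4): heights before test = [0 0 7 5 1 0]; fits = True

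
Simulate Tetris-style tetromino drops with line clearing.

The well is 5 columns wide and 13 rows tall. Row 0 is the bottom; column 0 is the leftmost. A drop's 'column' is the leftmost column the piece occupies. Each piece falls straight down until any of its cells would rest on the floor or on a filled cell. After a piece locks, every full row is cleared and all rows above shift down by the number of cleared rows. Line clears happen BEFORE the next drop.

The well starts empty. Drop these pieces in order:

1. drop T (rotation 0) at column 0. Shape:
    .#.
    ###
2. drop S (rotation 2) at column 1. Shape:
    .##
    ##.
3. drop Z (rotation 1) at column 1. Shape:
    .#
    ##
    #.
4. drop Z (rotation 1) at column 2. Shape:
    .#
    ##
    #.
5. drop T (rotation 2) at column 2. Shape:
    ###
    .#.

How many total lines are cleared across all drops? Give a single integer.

Drop 1: T rot0 at col 0 lands with bottom-row=0; cleared 0 line(s) (total 0); column heights now [1 2 1 0 0], max=2
Drop 2: S rot2 at col 1 lands with bottom-row=2; cleared 0 line(s) (total 0); column heights now [1 3 4 4 0], max=4
Drop 3: Z rot1 at col 1 lands with bottom-row=3; cleared 0 line(s) (total 0); column heights now [1 5 6 4 0], max=6
Drop 4: Z rot1 at col 2 lands with bottom-row=6; cleared 0 line(s) (total 0); column heights now [1 5 8 9 0], max=9
Drop 5: T rot2 at col 2 lands with bottom-row=9; cleared 0 line(s) (total 0); column heights now [1 5 11 11 11], max=11

Answer: 0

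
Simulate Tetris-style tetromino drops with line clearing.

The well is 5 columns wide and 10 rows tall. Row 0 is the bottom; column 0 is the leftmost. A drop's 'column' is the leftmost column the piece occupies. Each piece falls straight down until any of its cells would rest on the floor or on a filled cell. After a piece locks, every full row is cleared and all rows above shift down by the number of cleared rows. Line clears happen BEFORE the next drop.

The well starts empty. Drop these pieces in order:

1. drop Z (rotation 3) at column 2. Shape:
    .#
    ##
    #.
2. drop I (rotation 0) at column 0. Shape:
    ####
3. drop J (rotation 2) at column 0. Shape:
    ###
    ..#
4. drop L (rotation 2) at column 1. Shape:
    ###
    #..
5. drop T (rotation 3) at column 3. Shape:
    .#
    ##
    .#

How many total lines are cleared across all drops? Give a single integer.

Drop 1: Z rot3 at col 2 lands with bottom-row=0; cleared 0 line(s) (total 0); column heights now [0 0 2 3 0], max=3
Drop 2: I rot0 at col 0 lands with bottom-row=3; cleared 0 line(s) (total 0); column heights now [4 4 4 4 0], max=4
Drop 3: J rot2 at col 0 lands with bottom-row=4; cleared 0 line(s) (total 0); column heights now [6 6 6 4 0], max=6
Drop 4: L rot2 at col 1 lands with bottom-row=6; cleared 0 line(s) (total 0); column heights now [6 8 8 8 0], max=8
Drop 5: T rot3 at col 3 lands with bottom-row=7; cleared 0 line(s) (total 0); column heights now [6 8 8 9 10], max=10

Answer: 0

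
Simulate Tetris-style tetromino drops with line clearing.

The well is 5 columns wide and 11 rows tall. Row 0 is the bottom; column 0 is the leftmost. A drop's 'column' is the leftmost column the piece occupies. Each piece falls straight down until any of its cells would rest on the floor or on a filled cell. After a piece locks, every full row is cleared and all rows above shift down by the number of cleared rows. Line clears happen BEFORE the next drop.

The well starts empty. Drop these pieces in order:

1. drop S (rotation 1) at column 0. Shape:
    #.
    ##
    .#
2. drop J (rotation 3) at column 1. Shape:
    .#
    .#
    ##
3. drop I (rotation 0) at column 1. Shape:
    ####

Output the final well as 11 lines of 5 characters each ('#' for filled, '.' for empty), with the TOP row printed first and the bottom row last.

Drop 1: S rot1 at col 0 lands with bottom-row=0; cleared 0 line(s) (total 0); column heights now [3 2 0 0 0], max=3
Drop 2: J rot3 at col 1 lands with bottom-row=2; cleared 0 line(s) (total 0); column heights now [3 3 5 0 0], max=5
Drop 3: I rot0 at col 1 lands with bottom-row=5; cleared 0 line(s) (total 0); column heights now [3 6 6 6 6], max=6

Answer: .....
.....
.....
.....
.....
.####
..#..
..#..
###..
##...
.#...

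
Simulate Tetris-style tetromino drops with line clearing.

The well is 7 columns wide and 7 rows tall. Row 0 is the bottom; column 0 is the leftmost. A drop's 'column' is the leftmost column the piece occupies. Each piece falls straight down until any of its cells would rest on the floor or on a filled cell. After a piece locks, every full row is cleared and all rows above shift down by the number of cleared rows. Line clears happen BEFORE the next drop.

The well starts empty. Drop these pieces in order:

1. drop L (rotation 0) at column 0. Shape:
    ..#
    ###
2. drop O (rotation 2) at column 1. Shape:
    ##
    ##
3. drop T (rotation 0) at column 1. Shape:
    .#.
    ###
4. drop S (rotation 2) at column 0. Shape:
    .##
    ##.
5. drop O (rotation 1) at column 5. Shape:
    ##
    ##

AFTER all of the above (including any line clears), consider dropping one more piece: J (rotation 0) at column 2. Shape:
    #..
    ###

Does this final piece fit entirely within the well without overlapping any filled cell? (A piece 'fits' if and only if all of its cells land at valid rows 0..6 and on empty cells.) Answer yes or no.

Answer: no

Derivation:
Drop 1: L rot0 at col 0 lands with bottom-row=0; cleared 0 line(s) (total 0); column heights now [1 1 2 0 0 0 0], max=2
Drop 2: O rot2 at col 1 lands with bottom-row=2; cleared 0 line(s) (total 0); column heights now [1 4 4 0 0 0 0], max=4
Drop 3: T rot0 at col 1 lands with bottom-row=4; cleared 0 line(s) (total 0); column heights now [1 5 6 5 0 0 0], max=6
Drop 4: S rot2 at col 0 lands with bottom-row=5; cleared 0 line(s) (total 0); column heights now [6 7 7 5 0 0 0], max=7
Drop 5: O rot1 at col 5 lands with bottom-row=0; cleared 0 line(s) (total 0); column heights now [6 7 7 5 0 2 2], max=7
Test piece J rot0 at col 2 (width 3): heights before test = [6 7 7 5 0 2 2]; fits = False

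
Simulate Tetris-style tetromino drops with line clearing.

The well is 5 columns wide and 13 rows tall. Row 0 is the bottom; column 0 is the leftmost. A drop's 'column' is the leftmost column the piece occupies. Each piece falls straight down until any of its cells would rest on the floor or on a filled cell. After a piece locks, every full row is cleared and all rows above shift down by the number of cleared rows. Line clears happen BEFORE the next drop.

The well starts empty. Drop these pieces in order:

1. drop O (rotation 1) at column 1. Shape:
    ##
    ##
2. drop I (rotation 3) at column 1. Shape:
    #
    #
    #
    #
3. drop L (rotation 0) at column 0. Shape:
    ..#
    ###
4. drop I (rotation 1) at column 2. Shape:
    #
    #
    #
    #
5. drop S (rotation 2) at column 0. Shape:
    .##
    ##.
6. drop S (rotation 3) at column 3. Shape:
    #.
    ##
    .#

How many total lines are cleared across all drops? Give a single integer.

Answer: 0

Derivation:
Drop 1: O rot1 at col 1 lands with bottom-row=0; cleared 0 line(s) (total 0); column heights now [0 2 2 0 0], max=2
Drop 2: I rot3 at col 1 lands with bottom-row=2; cleared 0 line(s) (total 0); column heights now [0 6 2 0 0], max=6
Drop 3: L rot0 at col 0 lands with bottom-row=6; cleared 0 line(s) (total 0); column heights now [7 7 8 0 0], max=8
Drop 4: I rot1 at col 2 lands with bottom-row=8; cleared 0 line(s) (total 0); column heights now [7 7 12 0 0], max=12
Drop 5: S rot2 at col 0 lands with bottom-row=11; cleared 0 line(s) (total 0); column heights now [12 13 13 0 0], max=13
Drop 6: S rot3 at col 3 lands with bottom-row=0; cleared 0 line(s) (total 0); column heights now [12 13 13 3 2], max=13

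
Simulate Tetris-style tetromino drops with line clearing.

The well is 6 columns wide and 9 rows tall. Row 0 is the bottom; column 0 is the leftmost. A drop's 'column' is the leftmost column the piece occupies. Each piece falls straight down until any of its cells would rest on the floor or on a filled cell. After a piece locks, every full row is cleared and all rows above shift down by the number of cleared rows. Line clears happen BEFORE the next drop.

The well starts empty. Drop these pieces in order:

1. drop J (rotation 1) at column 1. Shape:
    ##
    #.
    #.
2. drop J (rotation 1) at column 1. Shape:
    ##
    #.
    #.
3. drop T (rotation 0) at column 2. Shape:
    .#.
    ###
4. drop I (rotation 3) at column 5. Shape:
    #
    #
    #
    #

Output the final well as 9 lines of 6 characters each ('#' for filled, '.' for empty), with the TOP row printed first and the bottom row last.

Answer: ......
...#..
..###.
.##...
.#....
.#...#
.##..#
.#...#
.#...#

Derivation:
Drop 1: J rot1 at col 1 lands with bottom-row=0; cleared 0 line(s) (total 0); column heights now [0 3 3 0 0 0], max=3
Drop 2: J rot1 at col 1 lands with bottom-row=3; cleared 0 line(s) (total 0); column heights now [0 6 6 0 0 0], max=6
Drop 3: T rot0 at col 2 lands with bottom-row=6; cleared 0 line(s) (total 0); column heights now [0 6 7 8 7 0], max=8
Drop 4: I rot3 at col 5 lands with bottom-row=0; cleared 0 line(s) (total 0); column heights now [0 6 7 8 7 4], max=8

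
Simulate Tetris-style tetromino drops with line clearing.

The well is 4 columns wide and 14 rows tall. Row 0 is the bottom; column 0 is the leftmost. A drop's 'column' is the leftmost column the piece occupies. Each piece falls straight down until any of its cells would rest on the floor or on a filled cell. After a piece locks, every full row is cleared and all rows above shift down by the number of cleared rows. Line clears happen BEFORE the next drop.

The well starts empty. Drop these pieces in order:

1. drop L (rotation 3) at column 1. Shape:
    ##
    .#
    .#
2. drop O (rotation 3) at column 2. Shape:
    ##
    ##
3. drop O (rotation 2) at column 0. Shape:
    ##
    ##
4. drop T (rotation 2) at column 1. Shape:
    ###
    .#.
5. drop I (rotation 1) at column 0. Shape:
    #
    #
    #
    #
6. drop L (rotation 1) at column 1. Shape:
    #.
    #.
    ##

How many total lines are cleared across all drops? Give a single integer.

Drop 1: L rot3 at col 1 lands with bottom-row=0; cleared 0 line(s) (total 0); column heights now [0 3 3 0], max=3
Drop 2: O rot3 at col 2 lands with bottom-row=3; cleared 0 line(s) (total 0); column heights now [0 3 5 5], max=5
Drop 3: O rot2 at col 0 lands with bottom-row=3; cleared 2 line(s) (total 2); column heights now [0 3 3 0], max=3
Drop 4: T rot2 at col 1 lands with bottom-row=3; cleared 0 line(s) (total 2); column heights now [0 5 5 5], max=5
Drop 5: I rot1 at col 0 lands with bottom-row=0; cleared 0 line(s) (total 2); column heights now [4 5 5 5], max=5
Drop 6: L rot1 at col 1 lands with bottom-row=5; cleared 0 line(s) (total 2); column heights now [4 8 6 5], max=8

Answer: 2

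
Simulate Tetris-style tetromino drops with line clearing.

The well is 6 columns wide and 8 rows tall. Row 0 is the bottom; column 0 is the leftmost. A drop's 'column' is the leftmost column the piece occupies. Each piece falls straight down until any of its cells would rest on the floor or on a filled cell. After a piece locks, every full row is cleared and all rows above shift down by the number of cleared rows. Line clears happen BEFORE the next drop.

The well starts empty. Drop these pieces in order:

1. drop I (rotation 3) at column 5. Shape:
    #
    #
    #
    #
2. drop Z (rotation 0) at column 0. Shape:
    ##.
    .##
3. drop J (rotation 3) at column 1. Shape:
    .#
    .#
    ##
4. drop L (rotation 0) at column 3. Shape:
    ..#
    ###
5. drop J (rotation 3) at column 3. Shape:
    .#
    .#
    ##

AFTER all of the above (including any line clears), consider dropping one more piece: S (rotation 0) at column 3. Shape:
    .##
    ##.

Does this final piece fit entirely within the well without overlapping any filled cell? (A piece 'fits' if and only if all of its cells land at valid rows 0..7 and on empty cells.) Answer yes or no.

Drop 1: I rot3 at col 5 lands with bottom-row=0; cleared 0 line(s) (total 0); column heights now [0 0 0 0 0 4], max=4
Drop 2: Z rot0 at col 0 lands with bottom-row=0; cleared 0 line(s) (total 0); column heights now [2 2 1 0 0 4], max=4
Drop 3: J rot3 at col 1 lands with bottom-row=2; cleared 0 line(s) (total 0); column heights now [2 3 5 0 0 4], max=5
Drop 4: L rot0 at col 3 lands with bottom-row=4; cleared 0 line(s) (total 0); column heights now [2 3 5 5 5 6], max=6
Drop 5: J rot3 at col 3 lands with bottom-row=5; cleared 0 line(s) (total 0); column heights now [2 3 5 6 8 6], max=8
Test piece S rot0 at col 3 (width 3): heights before test = [2 3 5 6 8 6]; fits = False

Answer: no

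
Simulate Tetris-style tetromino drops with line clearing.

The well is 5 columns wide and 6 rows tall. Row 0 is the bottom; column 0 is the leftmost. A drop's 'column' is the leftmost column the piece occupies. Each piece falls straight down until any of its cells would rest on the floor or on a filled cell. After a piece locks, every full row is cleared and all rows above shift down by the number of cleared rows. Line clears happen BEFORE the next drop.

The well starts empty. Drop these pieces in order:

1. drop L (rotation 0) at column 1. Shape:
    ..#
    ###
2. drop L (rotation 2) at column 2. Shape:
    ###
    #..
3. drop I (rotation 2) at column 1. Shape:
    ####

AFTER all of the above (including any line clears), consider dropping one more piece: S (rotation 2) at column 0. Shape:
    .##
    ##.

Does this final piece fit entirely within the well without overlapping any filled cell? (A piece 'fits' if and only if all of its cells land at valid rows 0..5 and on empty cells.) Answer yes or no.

Answer: yes

Derivation:
Drop 1: L rot0 at col 1 lands with bottom-row=0; cleared 0 line(s) (total 0); column heights now [0 1 1 2 0], max=2
Drop 2: L rot2 at col 2 lands with bottom-row=1; cleared 0 line(s) (total 0); column heights now [0 1 3 3 3], max=3
Drop 3: I rot2 at col 1 lands with bottom-row=3; cleared 0 line(s) (total 0); column heights now [0 4 4 4 4], max=4
Test piece S rot2 at col 0 (width 3): heights before test = [0 4 4 4 4]; fits = True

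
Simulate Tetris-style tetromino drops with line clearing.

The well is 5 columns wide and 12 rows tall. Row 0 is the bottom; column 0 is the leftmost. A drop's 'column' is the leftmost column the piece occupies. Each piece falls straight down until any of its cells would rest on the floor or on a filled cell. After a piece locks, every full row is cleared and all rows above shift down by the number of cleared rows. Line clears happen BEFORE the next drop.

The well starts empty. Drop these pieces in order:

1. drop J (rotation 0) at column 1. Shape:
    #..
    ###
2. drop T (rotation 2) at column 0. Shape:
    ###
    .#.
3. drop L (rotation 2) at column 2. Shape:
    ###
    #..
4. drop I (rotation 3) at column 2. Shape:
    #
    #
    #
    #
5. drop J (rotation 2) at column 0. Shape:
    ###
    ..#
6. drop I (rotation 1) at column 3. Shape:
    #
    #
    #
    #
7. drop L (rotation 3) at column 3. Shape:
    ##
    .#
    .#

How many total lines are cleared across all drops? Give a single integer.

Drop 1: J rot0 at col 1 lands with bottom-row=0; cleared 0 line(s) (total 0); column heights now [0 2 1 1 0], max=2
Drop 2: T rot2 at col 0 lands with bottom-row=2; cleared 0 line(s) (total 0); column heights now [4 4 4 1 0], max=4
Drop 3: L rot2 at col 2 lands with bottom-row=4; cleared 0 line(s) (total 0); column heights now [4 4 6 6 6], max=6
Drop 4: I rot3 at col 2 lands with bottom-row=6; cleared 0 line(s) (total 0); column heights now [4 4 10 6 6], max=10
Drop 5: J rot2 at col 0 lands with bottom-row=10; cleared 0 line(s) (total 0); column heights now [12 12 12 6 6], max=12
Drop 6: I rot1 at col 3 lands with bottom-row=6; cleared 0 line(s) (total 0); column heights now [12 12 12 10 6], max=12
Drop 7: L rot3 at col 3 lands with bottom-row=8; cleared 0 line(s) (total 0); column heights now [12 12 12 11 11], max=12

Answer: 0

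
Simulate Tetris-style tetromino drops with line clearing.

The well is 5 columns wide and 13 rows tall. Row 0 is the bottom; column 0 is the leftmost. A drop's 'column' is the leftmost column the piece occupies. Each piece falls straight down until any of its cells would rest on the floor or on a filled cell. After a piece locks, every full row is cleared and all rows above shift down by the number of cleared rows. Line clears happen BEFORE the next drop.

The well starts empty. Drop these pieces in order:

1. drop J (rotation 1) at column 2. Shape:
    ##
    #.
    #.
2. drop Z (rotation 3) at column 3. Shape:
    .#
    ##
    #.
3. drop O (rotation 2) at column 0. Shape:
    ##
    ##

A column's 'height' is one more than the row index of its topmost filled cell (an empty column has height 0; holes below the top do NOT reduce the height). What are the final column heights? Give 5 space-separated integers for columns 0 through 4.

Answer: 2 2 3 5 6

Derivation:
Drop 1: J rot1 at col 2 lands with bottom-row=0; cleared 0 line(s) (total 0); column heights now [0 0 3 3 0], max=3
Drop 2: Z rot3 at col 3 lands with bottom-row=3; cleared 0 line(s) (total 0); column heights now [0 0 3 5 6], max=6
Drop 3: O rot2 at col 0 lands with bottom-row=0; cleared 0 line(s) (total 0); column heights now [2 2 3 5 6], max=6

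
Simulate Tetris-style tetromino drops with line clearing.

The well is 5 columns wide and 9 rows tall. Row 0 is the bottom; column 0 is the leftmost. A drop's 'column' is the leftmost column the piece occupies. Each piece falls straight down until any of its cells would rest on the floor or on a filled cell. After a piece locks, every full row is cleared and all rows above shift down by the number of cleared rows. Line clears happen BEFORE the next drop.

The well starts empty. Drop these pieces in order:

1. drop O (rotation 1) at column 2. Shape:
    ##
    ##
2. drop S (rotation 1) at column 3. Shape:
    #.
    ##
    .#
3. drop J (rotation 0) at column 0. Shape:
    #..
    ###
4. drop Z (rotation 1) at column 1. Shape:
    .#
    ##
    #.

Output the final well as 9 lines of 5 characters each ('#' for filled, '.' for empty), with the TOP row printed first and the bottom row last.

Answer: .....
.....
.....
.....
.....
..#..
####.
.####
..##.

Derivation:
Drop 1: O rot1 at col 2 lands with bottom-row=0; cleared 0 line(s) (total 0); column heights now [0 0 2 2 0], max=2
Drop 2: S rot1 at col 3 lands with bottom-row=1; cleared 0 line(s) (total 0); column heights now [0 0 2 4 3], max=4
Drop 3: J rot0 at col 0 lands with bottom-row=2; cleared 1 line(s) (total 1); column heights now [3 0 2 3 2], max=3
Drop 4: Z rot1 at col 1 lands with bottom-row=1; cleared 0 line(s) (total 1); column heights now [3 3 4 3 2], max=4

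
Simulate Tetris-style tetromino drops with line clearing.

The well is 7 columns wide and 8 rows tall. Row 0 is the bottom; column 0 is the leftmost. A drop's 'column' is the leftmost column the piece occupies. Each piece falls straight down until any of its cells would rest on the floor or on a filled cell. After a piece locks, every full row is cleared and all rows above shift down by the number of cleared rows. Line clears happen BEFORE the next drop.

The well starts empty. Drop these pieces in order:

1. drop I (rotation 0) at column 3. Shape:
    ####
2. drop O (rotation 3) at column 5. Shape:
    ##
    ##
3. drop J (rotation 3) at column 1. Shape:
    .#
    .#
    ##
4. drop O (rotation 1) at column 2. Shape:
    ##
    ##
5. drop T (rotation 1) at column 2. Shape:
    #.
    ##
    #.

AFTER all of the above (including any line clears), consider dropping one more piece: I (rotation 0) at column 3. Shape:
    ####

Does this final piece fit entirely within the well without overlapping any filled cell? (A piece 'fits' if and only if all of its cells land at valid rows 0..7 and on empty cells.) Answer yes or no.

Drop 1: I rot0 at col 3 lands with bottom-row=0; cleared 0 line(s) (total 0); column heights now [0 0 0 1 1 1 1], max=1
Drop 2: O rot3 at col 5 lands with bottom-row=1; cleared 0 line(s) (total 0); column heights now [0 0 0 1 1 3 3], max=3
Drop 3: J rot3 at col 1 lands with bottom-row=0; cleared 0 line(s) (total 0); column heights now [0 1 3 1 1 3 3], max=3
Drop 4: O rot1 at col 2 lands with bottom-row=3; cleared 0 line(s) (total 0); column heights now [0 1 5 5 1 3 3], max=5
Drop 5: T rot1 at col 2 lands with bottom-row=5; cleared 0 line(s) (total 0); column heights now [0 1 8 7 1 3 3], max=8
Test piece I rot0 at col 3 (width 4): heights before test = [0 1 8 7 1 3 3]; fits = True

Answer: yes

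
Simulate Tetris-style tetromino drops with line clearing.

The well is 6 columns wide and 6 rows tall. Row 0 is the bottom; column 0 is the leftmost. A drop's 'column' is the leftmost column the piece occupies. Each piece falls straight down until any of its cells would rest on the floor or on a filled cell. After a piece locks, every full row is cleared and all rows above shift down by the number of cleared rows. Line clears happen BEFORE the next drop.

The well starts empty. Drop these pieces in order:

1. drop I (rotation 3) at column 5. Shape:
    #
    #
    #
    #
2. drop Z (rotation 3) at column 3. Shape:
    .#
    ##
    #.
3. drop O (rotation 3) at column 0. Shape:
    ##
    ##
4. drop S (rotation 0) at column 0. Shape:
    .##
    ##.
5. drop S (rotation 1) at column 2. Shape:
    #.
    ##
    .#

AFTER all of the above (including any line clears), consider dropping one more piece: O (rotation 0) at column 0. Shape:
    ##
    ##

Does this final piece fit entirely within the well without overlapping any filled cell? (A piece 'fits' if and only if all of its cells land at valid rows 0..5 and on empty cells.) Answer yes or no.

Drop 1: I rot3 at col 5 lands with bottom-row=0; cleared 0 line(s) (total 0); column heights now [0 0 0 0 0 4], max=4
Drop 2: Z rot3 at col 3 lands with bottom-row=0; cleared 0 line(s) (total 0); column heights now [0 0 0 2 3 4], max=4
Drop 3: O rot3 at col 0 lands with bottom-row=0; cleared 0 line(s) (total 0); column heights now [2 2 0 2 3 4], max=4
Drop 4: S rot0 at col 0 lands with bottom-row=2; cleared 0 line(s) (total 0); column heights now [3 4 4 2 3 4], max=4
Drop 5: S rot1 at col 2 lands with bottom-row=3; cleared 0 line(s) (total 0); column heights now [3 4 6 5 3 4], max=6
Test piece O rot0 at col 0 (width 2): heights before test = [3 4 6 5 3 4]; fits = True

Answer: yes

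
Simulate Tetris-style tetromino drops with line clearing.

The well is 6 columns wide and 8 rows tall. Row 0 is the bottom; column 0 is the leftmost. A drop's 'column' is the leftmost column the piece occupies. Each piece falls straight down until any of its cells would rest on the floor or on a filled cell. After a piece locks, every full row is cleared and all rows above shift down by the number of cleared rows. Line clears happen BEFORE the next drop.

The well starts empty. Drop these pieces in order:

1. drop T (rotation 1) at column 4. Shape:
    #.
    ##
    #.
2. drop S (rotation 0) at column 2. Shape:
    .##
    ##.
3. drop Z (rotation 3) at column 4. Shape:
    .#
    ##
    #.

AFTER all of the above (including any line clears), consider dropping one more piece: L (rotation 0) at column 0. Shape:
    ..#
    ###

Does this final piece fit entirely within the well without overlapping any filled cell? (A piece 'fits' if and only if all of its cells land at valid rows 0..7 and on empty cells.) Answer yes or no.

Answer: yes

Derivation:
Drop 1: T rot1 at col 4 lands with bottom-row=0; cleared 0 line(s) (total 0); column heights now [0 0 0 0 3 2], max=3
Drop 2: S rot0 at col 2 lands with bottom-row=2; cleared 0 line(s) (total 0); column heights now [0 0 3 4 4 2], max=4
Drop 3: Z rot3 at col 4 lands with bottom-row=4; cleared 0 line(s) (total 0); column heights now [0 0 3 4 6 7], max=7
Test piece L rot0 at col 0 (width 3): heights before test = [0 0 3 4 6 7]; fits = True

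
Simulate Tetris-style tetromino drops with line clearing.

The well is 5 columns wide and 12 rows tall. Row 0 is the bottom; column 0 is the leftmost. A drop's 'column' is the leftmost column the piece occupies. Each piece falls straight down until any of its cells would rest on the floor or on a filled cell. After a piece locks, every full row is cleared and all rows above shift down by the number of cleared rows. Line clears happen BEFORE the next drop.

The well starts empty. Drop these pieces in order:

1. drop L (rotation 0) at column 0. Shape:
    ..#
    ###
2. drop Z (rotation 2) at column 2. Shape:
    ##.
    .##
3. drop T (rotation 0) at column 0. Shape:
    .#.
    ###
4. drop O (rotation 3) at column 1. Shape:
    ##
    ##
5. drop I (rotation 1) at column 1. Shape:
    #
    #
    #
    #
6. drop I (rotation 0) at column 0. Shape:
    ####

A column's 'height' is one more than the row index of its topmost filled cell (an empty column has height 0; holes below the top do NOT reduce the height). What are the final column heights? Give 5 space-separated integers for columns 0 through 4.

Drop 1: L rot0 at col 0 lands with bottom-row=0; cleared 0 line(s) (total 0); column heights now [1 1 2 0 0], max=2
Drop 2: Z rot2 at col 2 lands with bottom-row=1; cleared 0 line(s) (total 0); column heights now [1 1 3 3 2], max=3
Drop 3: T rot0 at col 0 lands with bottom-row=3; cleared 0 line(s) (total 0); column heights now [4 5 4 3 2], max=5
Drop 4: O rot3 at col 1 lands with bottom-row=5; cleared 0 line(s) (total 0); column heights now [4 7 7 3 2], max=7
Drop 5: I rot1 at col 1 lands with bottom-row=7; cleared 0 line(s) (total 0); column heights now [4 11 7 3 2], max=11
Drop 6: I rot0 at col 0 lands with bottom-row=11; cleared 0 line(s) (total 0); column heights now [12 12 12 12 2], max=12

Answer: 12 12 12 12 2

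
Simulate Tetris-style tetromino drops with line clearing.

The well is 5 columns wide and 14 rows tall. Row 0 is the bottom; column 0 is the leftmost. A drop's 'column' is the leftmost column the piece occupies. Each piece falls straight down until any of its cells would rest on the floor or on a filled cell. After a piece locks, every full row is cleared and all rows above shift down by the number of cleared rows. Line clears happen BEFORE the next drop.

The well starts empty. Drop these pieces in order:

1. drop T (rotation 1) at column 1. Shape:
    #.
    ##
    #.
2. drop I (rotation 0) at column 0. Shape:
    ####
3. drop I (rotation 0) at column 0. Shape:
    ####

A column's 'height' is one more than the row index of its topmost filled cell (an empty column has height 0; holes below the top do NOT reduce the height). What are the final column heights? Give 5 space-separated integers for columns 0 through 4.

Drop 1: T rot1 at col 1 lands with bottom-row=0; cleared 0 line(s) (total 0); column heights now [0 3 2 0 0], max=3
Drop 2: I rot0 at col 0 lands with bottom-row=3; cleared 0 line(s) (total 0); column heights now [4 4 4 4 0], max=4
Drop 3: I rot0 at col 0 lands with bottom-row=4; cleared 0 line(s) (total 0); column heights now [5 5 5 5 0], max=5

Answer: 5 5 5 5 0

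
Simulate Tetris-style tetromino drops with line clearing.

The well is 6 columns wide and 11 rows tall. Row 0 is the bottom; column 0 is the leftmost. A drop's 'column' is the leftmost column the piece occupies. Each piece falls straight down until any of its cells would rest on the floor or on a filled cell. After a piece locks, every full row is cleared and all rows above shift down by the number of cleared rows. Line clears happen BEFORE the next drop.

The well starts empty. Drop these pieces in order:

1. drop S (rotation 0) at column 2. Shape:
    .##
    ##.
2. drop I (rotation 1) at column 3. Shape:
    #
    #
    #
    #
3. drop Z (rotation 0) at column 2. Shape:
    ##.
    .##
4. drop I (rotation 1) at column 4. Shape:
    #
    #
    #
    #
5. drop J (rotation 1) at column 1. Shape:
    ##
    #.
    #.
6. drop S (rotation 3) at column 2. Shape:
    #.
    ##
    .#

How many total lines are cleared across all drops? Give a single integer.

Answer: 0

Derivation:
Drop 1: S rot0 at col 2 lands with bottom-row=0; cleared 0 line(s) (total 0); column heights now [0 0 1 2 2 0], max=2
Drop 2: I rot1 at col 3 lands with bottom-row=2; cleared 0 line(s) (total 0); column heights now [0 0 1 6 2 0], max=6
Drop 3: Z rot0 at col 2 lands with bottom-row=6; cleared 0 line(s) (total 0); column heights now [0 0 8 8 7 0], max=8
Drop 4: I rot1 at col 4 lands with bottom-row=7; cleared 0 line(s) (total 0); column heights now [0 0 8 8 11 0], max=11
Drop 5: J rot1 at col 1 lands with bottom-row=6; cleared 0 line(s) (total 0); column heights now [0 9 9 8 11 0], max=11
Drop 6: S rot3 at col 2 lands with bottom-row=8; cleared 0 line(s) (total 0); column heights now [0 9 11 10 11 0], max=11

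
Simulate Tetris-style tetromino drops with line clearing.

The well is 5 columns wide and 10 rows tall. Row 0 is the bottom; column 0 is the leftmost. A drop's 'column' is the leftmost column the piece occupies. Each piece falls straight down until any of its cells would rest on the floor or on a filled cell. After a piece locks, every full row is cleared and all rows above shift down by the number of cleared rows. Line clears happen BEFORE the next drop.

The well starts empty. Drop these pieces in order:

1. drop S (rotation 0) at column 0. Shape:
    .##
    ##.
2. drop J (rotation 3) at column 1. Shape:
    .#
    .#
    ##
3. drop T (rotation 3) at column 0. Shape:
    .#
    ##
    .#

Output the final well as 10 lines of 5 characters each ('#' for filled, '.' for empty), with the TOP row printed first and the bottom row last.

Answer: .....
.....
.....
.....
.#...
###..
.##..
.##..
.##..
##...

Derivation:
Drop 1: S rot0 at col 0 lands with bottom-row=0; cleared 0 line(s) (total 0); column heights now [1 2 2 0 0], max=2
Drop 2: J rot3 at col 1 lands with bottom-row=2; cleared 0 line(s) (total 0); column heights now [1 3 5 0 0], max=5
Drop 3: T rot3 at col 0 lands with bottom-row=3; cleared 0 line(s) (total 0); column heights now [5 6 5 0 0], max=6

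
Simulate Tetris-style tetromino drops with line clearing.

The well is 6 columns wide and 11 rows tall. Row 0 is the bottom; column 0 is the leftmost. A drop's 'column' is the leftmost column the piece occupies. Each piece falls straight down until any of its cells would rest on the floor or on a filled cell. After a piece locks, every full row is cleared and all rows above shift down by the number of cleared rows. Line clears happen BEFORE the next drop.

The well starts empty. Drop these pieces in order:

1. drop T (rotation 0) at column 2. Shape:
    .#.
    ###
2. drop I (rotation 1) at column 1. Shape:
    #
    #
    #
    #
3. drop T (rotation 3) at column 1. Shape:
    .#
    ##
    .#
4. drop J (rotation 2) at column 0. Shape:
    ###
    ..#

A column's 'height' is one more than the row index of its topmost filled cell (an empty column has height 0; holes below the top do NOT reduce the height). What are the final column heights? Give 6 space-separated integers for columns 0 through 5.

Answer: 8 8 8 2 1 0

Derivation:
Drop 1: T rot0 at col 2 lands with bottom-row=0; cleared 0 line(s) (total 0); column heights now [0 0 1 2 1 0], max=2
Drop 2: I rot1 at col 1 lands with bottom-row=0; cleared 0 line(s) (total 0); column heights now [0 4 1 2 1 0], max=4
Drop 3: T rot3 at col 1 lands with bottom-row=3; cleared 0 line(s) (total 0); column heights now [0 5 6 2 1 0], max=6
Drop 4: J rot2 at col 0 lands with bottom-row=6; cleared 0 line(s) (total 0); column heights now [8 8 8 2 1 0], max=8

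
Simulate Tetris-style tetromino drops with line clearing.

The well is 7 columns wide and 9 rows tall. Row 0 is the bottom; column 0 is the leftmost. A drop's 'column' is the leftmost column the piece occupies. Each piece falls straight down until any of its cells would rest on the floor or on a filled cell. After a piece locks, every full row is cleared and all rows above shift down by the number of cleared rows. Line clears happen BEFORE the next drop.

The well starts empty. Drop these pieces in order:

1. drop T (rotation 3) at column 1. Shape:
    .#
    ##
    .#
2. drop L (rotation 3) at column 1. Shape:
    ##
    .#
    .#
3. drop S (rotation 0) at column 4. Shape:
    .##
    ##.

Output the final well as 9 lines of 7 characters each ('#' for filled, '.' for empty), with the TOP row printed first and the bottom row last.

Answer: .......
.......
.......
.##....
..#....
..#....
..#....
.##..##
..#.##.

Derivation:
Drop 1: T rot3 at col 1 lands with bottom-row=0; cleared 0 line(s) (total 0); column heights now [0 2 3 0 0 0 0], max=3
Drop 2: L rot3 at col 1 lands with bottom-row=3; cleared 0 line(s) (total 0); column heights now [0 6 6 0 0 0 0], max=6
Drop 3: S rot0 at col 4 lands with bottom-row=0; cleared 0 line(s) (total 0); column heights now [0 6 6 0 1 2 2], max=6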